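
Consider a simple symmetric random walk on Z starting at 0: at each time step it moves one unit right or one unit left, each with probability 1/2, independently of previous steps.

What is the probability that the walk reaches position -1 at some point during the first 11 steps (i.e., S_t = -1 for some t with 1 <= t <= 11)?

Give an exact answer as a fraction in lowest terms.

Answer: 793/1024

Derivation:
Count via complement. Let g(t,s) = #length-t paths at position s with S_1..S_t all ≠ -1.
g(t,s) = g(t-1,s-1) + g(t-1,s+1) for s ≠ -1; g(t,-1) = 0.
t=0: g(0,0)=1
t=1: g(1,1)=1
t=2: g(2,0)=1 g(2,2)=1
t=3: g(3,1)=2 g(3,3)=1
t=4: g(4,0)=2 g(4,2)=3 g(4,4)=1
t=5: g(5,1)=5 g(5,3)=4 g(5,5)=1
t=6: g(6,0)=5 g(6,2)=9 g(6,4)=5 g(6,6)=1
t=7: g(7,1)=14 g(7,3)=14 g(7,5)=6 g(7,7)=1
t=8: g(8,0)=14 g(8,2)=28 g(8,4)=20 g(8,6)=7 g(8,8)=1
t=9: g(9,1)=42 g(9,3)=48 g(9,5)=27 g(9,7)=8 g(9,9)=1
t=10: g(10,0)=42 g(10,2)=90 g(10,4)=75 g(10,6)=35 g(10,8)=9 g(10,10)=1
t=11: g(11,1)=132 g(11,3)=165 g(11,5)=110 g(11,7)=44 g(11,9)=10 g(11,11)=1
Paths never hitting -1: Σ_s g(11,s) = 462
Paths hitting -1: 2^11 - 462 = 1586
P = 1586/2048 = 793/1024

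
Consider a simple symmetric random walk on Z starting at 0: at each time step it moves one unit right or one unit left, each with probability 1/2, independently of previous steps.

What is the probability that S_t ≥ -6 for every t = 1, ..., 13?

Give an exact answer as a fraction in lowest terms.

Answer: 3861/4096

Derivation:
Let f(t,s) = #length-t paths at position s with S_1..S_t all ≥ -6.
f(t,s) = f(t-1,s-1) + f(t-1,s+1) for s ≥ -6; f(t,s) = 0 for s < -6.
t=0: f(0,0)=1
t=1: f(1,-1)=1 f(1,1)=1
t=2: f(2,-2)=1 f(2,0)=2 f(2,2)=1
t=3: f(3,-3)=1 f(3,-1)=3 f(3,1)=3 f(3,3)=1
t=4: f(4,-4)=1 f(4,-2)=4 f(4,0)=6 f(4,2)=4 f(4,4)=1
t=5: f(5,-5)=1 f(5,-3)=5 f(5,-1)=10 f(5,1)=10 f(5,3)=5 f(5,5)=1
t=6: f(6,-6)=1 f(6,-4)=6 f(6,-2)=15 f(6,0)=20 f(6,2)=15 f(6,4)=6 f(6,6)=1
t=7: f(7,-5)=7 f(7,-3)=21 f(7,-1)=35 f(7,1)=35 f(7,3)=21 f(7,5)=7 f(7,7)=1
t=8: f(8,-6)=7 f(8,-4)=28 f(8,-2)=56 f(8,0)=70 f(8,2)=56 f(8,4)=28 f(8,6)=8 f(8,8)=1
t=9: f(9,-5)=35 f(9,-3)=84 f(9,-1)=126 f(9,1)=126 f(9,3)=84 f(9,5)=36 f(9,7)=9 f(9,9)=1
t=10: f(10,-6)=35 f(10,-4)=119 f(10,-2)=210 f(10,0)=252 f(10,2)=210 f(10,4)=120 f(10,6)=45 f(10,8)=10 f(10,10)=1
t=11: f(11,-5)=154 f(11,-3)=329 f(11,-1)=462 f(11,1)=462 f(11,3)=330 f(11,5)=165 f(11,7)=55 f(11,9)=11 f(11,11)=1
t=12: f(12,-6)=154 f(12,-4)=483 f(12,-2)=791 f(12,0)=924 f(12,2)=792 f(12,4)=495 f(12,6)=220 f(12,8)=66 f(12,10)=12 f(12,12)=1
t=13: f(13,-5)=637 f(13,-3)=1274 f(13,-1)=1715 f(13,1)=1716 f(13,3)=1287 f(13,5)=715 f(13,7)=286 f(13,9)=78 f(13,11)=13 f(13,13)=1
Σ_s f(13,s) = 7722
P = 7722/8192 = 3861/4096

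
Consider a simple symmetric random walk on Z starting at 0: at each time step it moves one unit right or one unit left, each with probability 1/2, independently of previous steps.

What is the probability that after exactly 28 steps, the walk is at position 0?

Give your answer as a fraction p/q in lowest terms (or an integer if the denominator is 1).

To return to 0 after 28 steps: need exactly 14 steps of +1 and 14 of -1.
Favorable paths: C(28,14) = 40116600
Total paths: 2^28 = 268435456
P = 40116600/268435456 = 5014575/33554432

Answer: 5014575/33554432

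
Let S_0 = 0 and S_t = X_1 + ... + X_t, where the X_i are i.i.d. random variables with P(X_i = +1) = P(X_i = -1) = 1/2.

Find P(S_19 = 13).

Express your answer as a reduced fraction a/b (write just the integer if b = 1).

To reach position 13 after 19 steps: need 16 steps of +1 and 3 of -1.
Favorable paths: C(19,16) = 969
Total paths: 2^19 = 524288
P = 969/524288 = 969/524288

Answer: 969/524288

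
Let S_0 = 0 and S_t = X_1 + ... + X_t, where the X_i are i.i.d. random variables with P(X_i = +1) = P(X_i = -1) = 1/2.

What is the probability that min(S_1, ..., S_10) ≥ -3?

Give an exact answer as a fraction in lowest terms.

Let f(t,s) = #length-t paths at position s with S_1..S_t all ≥ -3.
f(t,s) = f(t-1,s-1) + f(t-1,s+1) for s ≥ -3; f(t,s) = 0 for s < -3.
t=0: f(0,0)=1
t=1: f(1,-1)=1 f(1,1)=1
t=2: f(2,-2)=1 f(2,0)=2 f(2,2)=1
t=3: f(3,-3)=1 f(3,-1)=3 f(3,1)=3 f(3,3)=1
t=4: f(4,-2)=4 f(4,0)=6 f(4,2)=4 f(4,4)=1
t=5: f(5,-3)=4 f(5,-1)=10 f(5,1)=10 f(5,3)=5 f(5,5)=1
t=6: f(6,-2)=14 f(6,0)=20 f(6,2)=15 f(6,4)=6 f(6,6)=1
t=7: f(7,-3)=14 f(7,-1)=34 f(7,1)=35 f(7,3)=21 f(7,5)=7 f(7,7)=1
t=8: f(8,-2)=48 f(8,0)=69 f(8,2)=56 f(8,4)=28 f(8,6)=8 f(8,8)=1
t=9: f(9,-3)=48 f(9,-1)=117 f(9,1)=125 f(9,3)=84 f(9,5)=36 f(9,7)=9 f(9,9)=1
t=10: f(10,-2)=165 f(10,0)=242 f(10,2)=209 f(10,4)=120 f(10,6)=45 f(10,8)=10 f(10,10)=1
Σ_s f(10,s) = 792
P = 792/1024 = 99/128

Answer: 99/128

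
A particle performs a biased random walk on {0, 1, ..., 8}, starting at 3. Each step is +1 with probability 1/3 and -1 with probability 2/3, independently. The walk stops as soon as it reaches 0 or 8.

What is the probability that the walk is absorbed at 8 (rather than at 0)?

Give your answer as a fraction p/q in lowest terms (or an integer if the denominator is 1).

Biased walk: p = 1/3, q = 2/3, r = q/p = 2
Gambler's ruin: P(hit 8 before 0 | start at 3) = (1 - r^a)/(1 - r^N)
r^3 = 8; r^8 = 256
P = (1 - 8) / (1 - 256) = -7 / -255 = 7/255

Answer: 7/255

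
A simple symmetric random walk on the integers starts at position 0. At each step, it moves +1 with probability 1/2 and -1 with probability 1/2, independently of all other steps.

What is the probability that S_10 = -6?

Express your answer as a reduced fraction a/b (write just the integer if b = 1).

Answer: 45/1024

Derivation:
To reach position -6 after 10 steps: need 2 steps of +1 and 8 of -1.
Favorable paths: C(10,2) = 45
Total paths: 2^10 = 1024
P = 45/1024 = 45/1024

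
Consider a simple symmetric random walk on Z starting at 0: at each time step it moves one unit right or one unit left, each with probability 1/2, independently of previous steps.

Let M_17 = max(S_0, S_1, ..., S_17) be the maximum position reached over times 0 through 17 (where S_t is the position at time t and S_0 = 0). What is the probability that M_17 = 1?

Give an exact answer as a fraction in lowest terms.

Answer: 12155/65536

Derivation:
Let M_17 = max(S_0,...,S_17). Use the reflection principle: for j ≥ 1, #{paths with M_17 ≥ j} = #{S_17 ≥ j} + #{S_17 ≥ j+1}.
By reflection, #{M_17 ≥ 1} = #{S_17 ≥ 1} + #{S_17 ≥ 2} = 65536 + 41226 = 106762.
#{M_17 ≥ 2} = #{S_17 ≥ 2} + #{S_17 ≥ 3} = 41226 + 41226 = 82452.
#{M_17 = 1} = 106762 - 82452 = 24310.
P(M_17 = 1) = 24310/131072 = 12155/65536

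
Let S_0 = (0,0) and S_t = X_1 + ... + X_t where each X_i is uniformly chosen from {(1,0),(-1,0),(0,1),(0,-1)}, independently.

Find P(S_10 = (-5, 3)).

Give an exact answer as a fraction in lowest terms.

Let h be the number of horizontal steps (so 10-h are vertical). To end at (-5,3) need (h-5)/2 right-steps and ((10-h)+3)/2 up-steps.
Sum over h with 5 ≤ h ≤ 7, h ≡ 1 (mod 2), 10-h ≡ 1 (mod 2):
h=5: C(10,5)·C(5,0)·C(5,4) = 252·1·5 = 1260
h=7: C(10,7)·C(7,1)·C(3,3) = 120·7·1 = 840
Total favorable: 2100
Total paths: 4^10 = 1048576
P = 2100/1048576 = 525/262144

Answer: 525/262144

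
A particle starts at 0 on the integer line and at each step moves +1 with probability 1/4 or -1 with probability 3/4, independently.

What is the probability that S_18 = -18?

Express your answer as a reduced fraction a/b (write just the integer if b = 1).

To reach position -18 after 18 steps: need 0 steps of +1 and 18 steps of -1.
Number of such sequences: C(18,0) = 1
Each has probability (1/4)^0 · (3/4)^18 = 387420489/68719476736
P = 1 · 387420489/68719476736 = 387420489/68719476736

Answer: 387420489/68719476736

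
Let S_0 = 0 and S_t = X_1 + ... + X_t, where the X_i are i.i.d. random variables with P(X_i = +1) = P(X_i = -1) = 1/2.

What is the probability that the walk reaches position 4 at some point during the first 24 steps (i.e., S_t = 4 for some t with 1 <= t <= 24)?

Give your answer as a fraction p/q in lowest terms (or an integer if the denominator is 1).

Count via complement. Let g(t,s) = #length-t paths at position s with S_1..S_t all ≠ 4.
g(t,s) = g(t-1,s-1) + g(t-1,s+1) for s ≠ 4; g(t,4) = 0.
t=0: g(0,0)=1
t=1: g(1,-1)=1 g(1,1)=1
t=2: g(2,-2)=1 g(2,0)=2 g(2,2)=1
t=3: g(3,-3)=1 g(3,-1)=3 g(3,1)=3 g(3,3)=1
t=4: g(4,-4)=1 g(4,-2)=4 g(4,0)=6 g(4,2)=4
t=5: g(5,-5)=1 g(5,-3)=5 g(5,-1)=10 g(5,1)=10 g(5,3)=4
t=6: g(6,-6)=1 g(6,-4)=6 g(6,-2)=15 g(6,0)=20 g(6,2)=14
t=7: g(7,-7)=1 g(7,-5)=7 g(7,-3)=21 g(7,-1)=35 g(7,1)=34 g(7,3)=14
t=8: g(8,-8)=1 g(8,-6)=8 g(8,-4)=28 g(8,-2)=56 g(8,0)=69 g(8,2)=48
t=9: g(9,-9)=1 g(9,-7)=9 g(9,-5)=36 g(9,-3)=84 g(9,-1)=125 g(9,1)=117 g(9,3)=48
t=10: g(10,-10)=1 g(10,-8)=10 g(10,-6)=45 g(10,-4)=120 g(10,-2)=209 g(10,0)=242 g(10,2)=165
t=11: g(11,-11)=1 g(11,-9)=11 g(11,-7)=55 g(11,-5)=165 g(11,-3)=329 g(11,-1)=451 g(11,1)=407 g(11,3)=165
t=12: g(12,-12)=1 g(12,-10)=12 g(12,-8)=66 g(12,-6)=220 g(12,-4)=494 g(12,-2)=780 g(12,0)=858 g(12,2)=572
t=13: g(13,-13)=1 g(13,-11)=13 g(13,-9)=78 g(13,-7)=286 g(13,-5)=714 g(13,-3)=1274 g(13,-1)=1638 g(13,1)=1430 g(13,3)=572
t=14: g(14,-14)=1 g(14,-12)=14 g(14,-10)=91 g(14,-8)=364 g(14,-6)=1000 g(14,-4)=1988 g(14,-2)=2912 g(14,0)=3068 g(14,2)=2002
t=15: g(15,-15)=1 g(15,-13)=15 g(15,-11)=105 g(15,-9)=455 g(15,-7)=1364 g(15,-5)=2988 g(15,-3)=4900 g(15,-1)=5980 g(15,1)=5070 g(15,3)=2002
t=16: g(16,-16)=1 g(16,-14)=16 g(16,-12)=120 g(16,-10)=560 g(16,-8)=1819 g(16,-6)=4352 g(16,-4)=7888 g(16,-2)=10880 g(16,0)=11050 g(16,2)=7072
t=17: g(17,-17)=1 g(17,-15)=17 g(17,-13)=136 g(17,-11)=680 g(17,-9)=2379 g(17,-7)=6171 g(17,-5)=12240 g(17,-3)=18768 g(17,-1)=21930 g(17,1)=18122 g(17,3)=7072
t=18: g(18,-18)=1 g(18,-16)=18 g(18,-14)=153 g(18,-12)=816 g(18,-10)=3059 g(18,-8)=8550 g(18,-6)=18411 g(18,-4)=31008 g(18,-2)=40698 g(18,0)=40052 g(18,2)=25194
t=19: g(19,-19)=1 g(19,-17)=19 g(19,-15)=171 g(19,-13)=969 g(19,-11)=3875 g(19,-9)=11609 g(19,-7)=26961 g(19,-5)=49419 g(19,-3)=71706 g(19,-1)=80750 g(19,1)=65246 g(19,3)=25194
t=20: g(20,-20)=1 g(20,-18)=20 g(20,-16)=190 g(20,-14)=1140 g(20,-12)=4844 g(20,-10)=15484 g(20,-8)=38570 g(20,-6)=76380 g(20,-4)=121125 g(20,-2)=152456 g(20,0)=145996 g(20,2)=90440
t=21: g(21,-21)=1 g(21,-19)=21 g(21,-17)=210 g(21,-15)=1330 g(21,-13)=5984 g(21,-11)=20328 g(21,-9)=54054 g(21,-7)=114950 g(21,-5)=197505 g(21,-3)=273581 g(21,-1)=298452 g(21,1)=236436 g(21,3)=90440
t=22: g(22,-22)=1 g(22,-20)=22 g(22,-18)=231 g(22,-16)=1540 g(22,-14)=7314 g(22,-12)=26312 g(22,-10)=74382 g(22,-8)=169004 g(22,-6)=312455 g(22,-4)=471086 g(22,-2)=572033 g(22,0)=534888 g(22,2)=326876
t=23: g(23,-23)=1 g(23,-21)=23 g(23,-19)=253 g(23,-17)=1771 g(23,-15)=8854 g(23,-13)=33626 g(23,-11)=100694 g(23,-9)=243386 g(23,-7)=481459 g(23,-5)=783541 g(23,-3)=1043119 g(23,-1)=1106921 g(23,1)=861764 g(23,3)=326876
t=24: g(24,-24)=1 g(24,-22)=24 g(24,-20)=276 g(24,-18)=2024 g(24,-16)=10625 g(24,-14)=42480 g(24,-12)=134320 g(24,-10)=344080 g(24,-8)=724845 g(24,-6)=1265000 g(24,-4)=1826660 g(24,-2)=2150040 g(24,0)=1968685 g(24,2)=1188640
Paths never hitting 4: Σ_s g(24,s) = 9657700
Paths hitting 4: 2^24 - 9657700 = 7119516
P = 7119516/16777216 = 1779879/4194304

Answer: 1779879/4194304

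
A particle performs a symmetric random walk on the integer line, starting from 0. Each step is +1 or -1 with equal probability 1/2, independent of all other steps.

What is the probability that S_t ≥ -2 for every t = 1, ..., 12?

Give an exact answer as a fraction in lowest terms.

Answer: 627/1024

Derivation:
Let f(t,s) = #length-t paths at position s with S_1..S_t all ≥ -2.
f(t,s) = f(t-1,s-1) + f(t-1,s+1) for s ≥ -2; f(t,s) = 0 for s < -2.
t=0: f(0,0)=1
t=1: f(1,-1)=1 f(1,1)=1
t=2: f(2,-2)=1 f(2,0)=2 f(2,2)=1
t=3: f(3,-1)=3 f(3,1)=3 f(3,3)=1
t=4: f(4,-2)=3 f(4,0)=6 f(4,2)=4 f(4,4)=1
t=5: f(5,-1)=9 f(5,1)=10 f(5,3)=5 f(5,5)=1
t=6: f(6,-2)=9 f(6,0)=19 f(6,2)=15 f(6,4)=6 f(6,6)=1
t=7: f(7,-1)=28 f(7,1)=34 f(7,3)=21 f(7,5)=7 f(7,7)=1
t=8: f(8,-2)=28 f(8,0)=62 f(8,2)=55 f(8,4)=28 f(8,6)=8 f(8,8)=1
t=9: f(9,-1)=90 f(9,1)=117 f(9,3)=83 f(9,5)=36 f(9,7)=9 f(9,9)=1
t=10: f(10,-2)=90 f(10,0)=207 f(10,2)=200 f(10,4)=119 f(10,6)=45 f(10,8)=10 f(10,10)=1
t=11: f(11,-1)=297 f(11,1)=407 f(11,3)=319 f(11,5)=164 f(11,7)=55 f(11,9)=11 f(11,11)=1
t=12: f(12,-2)=297 f(12,0)=704 f(12,2)=726 f(12,4)=483 f(12,6)=219 f(12,8)=66 f(12,10)=12 f(12,12)=1
Σ_s f(12,s) = 2508
P = 2508/4096 = 627/1024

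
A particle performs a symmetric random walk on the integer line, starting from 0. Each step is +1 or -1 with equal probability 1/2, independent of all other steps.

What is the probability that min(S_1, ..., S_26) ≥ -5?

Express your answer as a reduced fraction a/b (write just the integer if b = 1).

Let f(t,s) = #length-t paths at position s with S_1..S_t all ≥ -5.
f(t,s) = f(t-1,s-1) + f(t-1,s+1) for s ≥ -5; f(t,s) = 0 for s < -5.
t=0: f(0,0)=1
t=1: f(1,-1)=1 f(1,1)=1
t=2: f(2,-2)=1 f(2,0)=2 f(2,2)=1
t=3: f(3,-3)=1 f(3,-1)=3 f(3,1)=3 f(3,3)=1
t=4: f(4,-4)=1 f(4,-2)=4 f(4,0)=6 f(4,2)=4 f(4,4)=1
t=5: f(5,-5)=1 f(5,-3)=5 f(5,-1)=10 f(5,1)=10 f(5,3)=5 f(5,5)=1
t=6: f(6,-4)=6 f(6,-2)=15 f(6,0)=20 f(6,2)=15 f(6,4)=6 f(6,6)=1
t=7: f(7,-5)=6 f(7,-3)=21 f(7,-1)=35 f(7,1)=35 f(7,3)=21 f(7,5)=7 f(7,7)=1
t=8: f(8,-4)=27 f(8,-2)=56 f(8,0)=70 f(8,2)=56 f(8,4)=28 f(8,6)=8 f(8,8)=1
t=9: f(9,-5)=27 f(9,-3)=83 f(9,-1)=126 f(9,1)=126 f(9,3)=84 f(9,5)=36 f(9,7)=9 f(9,9)=1
t=10: f(10,-4)=110 f(10,-2)=209 f(10,0)=252 f(10,2)=210 f(10,4)=120 f(10,6)=45 f(10,8)=10 f(10,10)=1
t=11: f(11,-5)=110 f(11,-3)=319 f(11,-1)=461 f(11,1)=462 f(11,3)=330 f(11,5)=165 f(11,7)=55 f(11,9)=11 f(11,11)=1
t=12: f(12,-4)=429 f(12,-2)=780 f(12,0)=923 f(12,2)=792 f(12,4)=495 f(12,6)=220 f(12,8)=66 f(12,10)=12 f(12,12)=1
t=13: f(13,-5)=429 f(13,-3)=1209 f(13,-1)=1703 f(13,1)=1715 f(13,3)=1287 f(13,5)=715 f(13,7)=286 f(13,9)=78 f(13,11)=13 f(13,13)=1
t=14: f(14,-4)=1638 f(14,-2)=2912 f(14,0)=3418 f(14,2)=3002 f(14,4)=2002 f(14,6)=1001 f(14,8)=364 f(14,10)=91 f(14,12)=14 f(14,14)=1
t=15: f(15,-5)=1638 f(15,-3)=4550 f(15,-1)=6330 f(15,1)=6420 f(15,3)=5004 f(15,5)=3003 f(15,7)=1365 f(15,9)=455 f(15,11)=105 f(15,13)=15 f(15,15)=1
t=16: f(16,-4)=6188 f(16,-2)=10880 f(16,0)=12750 f(16,2)=11424 f(16,4)=8007 f(16,6)=4368 f(16,8)=1820 f(16,10)=560 f(16,12)=120 f(16,14)=16 f(16,16)=1
t=17: f(17,-5)=6188 f(17,-3)=17068 f(17,-1)=23630 f(17,1)=24174 f(17,3)=19431 f(17,5)=12375 f(17,7)=6188 f(17,9)=2380 f(17,11)=680 f(17,13)=136 f(17,15)=17 f(17,17)=1
t=18: f(18,-4)=23256 f(18,-2)=40698 f(18,0)=47804 f(18,2)=43605 f(18,4)=31806 f(18,6)=18563 f(18,8)=8568 f(18,10)=3060 f(18,12)=816 f(18,14)=153 f(18,16)=18 f(18,18)=1
t=19: f(19,-5)=23256 f(19,-3)=63954 f(19,-1)=88502 f(19,1)=91409 f(19,3)=75411 f(19,5)=50369 f(19,7)=27131 f(19,9)=11628 f(19,11)=3876 f(19,13)=969 f(19,15)=171 f(19,17)=19 f(19,19)=1
t=20: f(20,-4)=87210 f(20,-2)=152456 f(20,0)=179911 f(20,2)=166820 f(20,4)=125780 f(20,6)=77500 f(20,8)=38759 f(20,10)=15504 f(20,12)=4845 f(20,14)=1140 f(20,16)=190 f(20,18)=20 f(20,20)=1
t=21: f(21,-5)=87210 f(21,-3)=239666 f(21,-1)=332367 f(21,1)=346731 f(21,3)=292600 f(21,5)=203280 f(21,7)=116259 f(21,9)=54263 f(21,11)=20349 f(21,13)=5985 f(21,15)=1330 f(21,17)=210 f(21,19)=21 f(21,21)=1
t=22: f(22,-4)=326876 f(22,-2)=572033 f(22,0)=679098 f(22,2)=639331 f(22,4)=495880 f(22,6)=319539 f(22,8)=170522 f(22,10)=74612 f(22,12)=26334 f(22,14)=7315 f(22,16)=1540 f(22,18)=231 f(22,20)=22 f(22,22)=1
t=23: f(23,-5)=326876 f(23,-3)=898909 f(23,-1)=1251131 f(23,1)=1318429 f(23,3)=1135211 f(23,5)=815419 f(23,7)=490061 f(23,9)=245134 f(23,11)=100946 f(23,13)=33649 f(23,15)=8855 f(23,17)=1771 f(23,19)=253 f(23,21)=23 f(23,23)=1
t=24: f(24,-4)=1225785 f(24,-2)=2150040 f(24,0)=2569560 f(24,2)=2453640 f(24,4)=1950630 f(24,6)=1305480 f(24,8)=735195 f(24,10)=346080 f(24,12)=134595 f(24,14)=42504 f(24,16)=10626 f(24,18)=2024 f(24,20)=276 f(24,22)=24 f(24,24)=1
t=25: f(25,-5)=1225785 f(25,-3)=3375825 f(25,-1)=4719600 f(25,1)=5023200 f(25,3)=4404270 f(25,5)=3256110 f(25,7)=2040675 f(25,9)=1081275 f(25,11)=480675 f(25,13)=177099 f(25,15)=53130 f(25,17)=12650 f(25,19)=2300 f(25,21)=300 f(25,23)=25 f(25,25)=1
t=26: f(26,-4)=4601610 f(26,-2)=8095425 f(26,0)=9742800 f(26,2)=9427470 f(26,4)=7660380 f(26,6)=5296785 f(26,8)=3121950 f(26,10)=1561950 f(26,12)=657774 f(26,14)=230229 f(26,16)=65780 f(26,18)=14950 f(26,20)=2600 f(26,22)=325 f(26,24)=26 f(26,26)=1
Σ_s f(26,s) = 50480055
P = 50480055/67108864 = 50480055/67108864

Answer: 50480055/67108864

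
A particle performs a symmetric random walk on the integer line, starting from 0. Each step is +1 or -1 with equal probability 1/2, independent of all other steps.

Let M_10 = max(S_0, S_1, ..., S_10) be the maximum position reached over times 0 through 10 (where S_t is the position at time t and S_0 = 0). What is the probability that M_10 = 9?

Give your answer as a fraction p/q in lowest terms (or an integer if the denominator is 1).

Answer: 1/1024

Derivation:
Let M_10 = max(S_0,...,S_10). Use the reflection principle: for j ≥ 1, #{paths with M_10 ≥ j} = #{S_10 ≥ j} + #{S_10 ≥ j+1}.
By reflection, #{M_10 ≥ 9} = #{S_10 ≥ 9} + #{S_10 ≥ 10} = 1 + 1 = 2.
#{M_10 ≥ 10} = #{S_10 ≥ 10} + #{S_10 ≥ 11} = 1 + 0 = 1.
#{M_10 = 9} = 2 - 1 = 1.
P(M_10 = 9) = 1/1024 = 1/1024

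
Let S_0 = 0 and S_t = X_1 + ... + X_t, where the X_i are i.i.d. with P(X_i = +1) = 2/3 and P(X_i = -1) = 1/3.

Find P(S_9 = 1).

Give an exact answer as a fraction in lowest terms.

To reach position 1 after 9 steps: need 5 steps of +1 and 4 steps of -1.
Number of such sequences: C(9,5) = 126
Each has probability (2/3)^5 · (1/3)^4 = 32/19683
P = 126 · 32/19683 = 448/2187

Answer: 448/2187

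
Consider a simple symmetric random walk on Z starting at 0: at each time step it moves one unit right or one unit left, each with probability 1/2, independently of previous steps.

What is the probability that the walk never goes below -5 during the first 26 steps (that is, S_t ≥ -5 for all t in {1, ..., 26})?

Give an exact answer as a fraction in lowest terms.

Answer: 50480055/67108864

Derivation:
Let f(t,s) = #length-t paths at position s with S_1..S_t all ≥ -5.
f(t,s) = f(t-1,s-1) + f(t-1,s+1) for s ≥ -5; f(t,s) = 0 for s < -5.
t=0: f(0,0)=1
t=1: f(1,-1)=1 f(1,1)=1
t=2: f(2,-2)=1 f(2,0)=2 f(2,2)=1
t=3: f(3,-3)=1 f(3,-1)=3 f(3,1)=3 f(3,3)=1
t=4: f(4,-4)=1 f(4,-2)=4 f(4,0)=6 f(4,2)=4 f(4,4)=1
t=5: f(5,-5)=1 f(5,-3)=5 f(5,-1)=10 f(5,1)=10 f(5,3)=5 f(5,5)=1
t=6: f(6,-4)=6 f(6,-2)=15 f(6,0)=20 f(6,2)=15 f(6,4)=6 f(6,6)=1
t=7: f(7,-5)=6 f(7,-3)=21 f(7,-1)=35 f(7,1)=35 f(7,3)=21 f(7,5)=7 f(7,7)=1
t=8: f(8,-4)=27 f(8,-2)=56 f(8,0)=70 f(8,2)=56 f(8,4)=28 f(8,6)=8 f(8,8)=1
t=9: f(9,-5)=27 f(9,-3)=83 f(9,-1)=126 f(9,1)=126 f(9,3)=84 f(9,5)=36 f(9,7)=9 f(9,9)=1
t=10: f(10,-4)=110 f(10,-2)=209 f(10,0)=252 f(10,2)=210 f(10,4)=120 f(10,6)=45 f(10,8)=10 f(10,10)=1
t=11: f(11,-5)=110 f(11,-3)=319 f(11,-1)=461 f(11,1)=462 f(11,3)=330 f(11,5)=165 f(11,7)=55 f(11,9)=11 f(11,11)=1
t=12: f(12,-4)=429 f(12,-2)=780 f(12,0)=923 f(12,2)=792 f(12,4)=495 f(12,6)=220 f(12,8)=66 f(12,10)=12 f(12,12)=1
t=13: f(13,-5)=429 f(13,-3)=1209 f(13,-1)=1703 f(13,1)=1715 f(13,3)=1287 f(13,5)=715 f(13,7)=286 f(13,9)=78 f(13,11)=13 f(13,13)=1
t=14: f(14,-4)=1638 f(14,-2)=2912 f(14,0)=3418 f(14,2)=3002 f(14,4)=2002 f(14,6)=1001 f(14,8)=364 f(14,10)=91 f(14,12)=14 f(14,14)=1
t=15: f(15,-5)=1638 f(15,-3)=4550 f(15,-1)=6330 f(15,1)=6420 f(15,3)=5004 f(15,5)=3003 f(15,7)=1365 f(15,9)=455 f(15,11)=105 f(15,13)=15 f(15,15)=1
t=16: f(16,-4)=6188 f(16,-2)=10880 f(16,0)=12750 f(16,2)=11424 f(16,4)=8007 f(16,6)=4368 f(16,8)=1820 f(16,10)=560 f(16,12)=120 f(16,14)=16 f(16,16)=1
t=17: f(17,-5)=6188 f(17,-3)=17068 f(17,-1)=23630 f(17,1)=24174 f(17,3)=19431 f(17,5)=12375 f(17,7)=6188 f(17,9)=2380 f(17,11)=680 f(17,13)=136 f(17,15)=17 f(17,17)=1
t=18: f(18,-4)=23256 f(18,-2)=40698 f(18,0)=47804 f(18,2)=43605 f(18,4)=31806 f(18,6)=18563 f(18,8)=8568 f(18,10)=3060 f(18,12)=816 f(18,14)=153 f(18,16)=18 f(18,18)=1
t=19: f(19,-5)=23256 f(19,-3)=63954 f(19,-1)=88502 f(19,1)=91409 f(19,3)=75411 f(19,5)=50369 f(19,7)=27131 f(19,9)=11628 f(19,11)=3876 f(19,13)=969 f(19,15)=171 f(19,17)=19 f(19,19)=1
t=20: f(20,-4)=87210 f(20,-2)=152456 f(20,0)=179911 f(20,2)=166820 f(20,4)=125780 f(20,6)=77500 f(20,8)=38759 f(20,10)=15504 f(20,12)=4845 f(20,14)=1140 f(20,16)=190 f(20,18)=20 f(20,20)=1
t=21: f(21,-5)=87210 f(21,-3)=239666 f(21,-1)=332367 f(21,1)=346731 f(21,3)=292600 f(21,5)=203280 f(21,7)=116259 f(21,9)=54263 f(21,11)=20349 f(21,13)=5985 f(21,15)=1330 f(21,17)=210 f(21,19)=21 f(21,21)=1
t=22: f(22,-4)=326876 f(22,-2)=572033 f(22,0)=679098 f(22,2)=639331 f(22,4)=495880 f(22,6)=319539 f(22,8)=170522 f(22,10)=74612 f(22,12)=26334 f(22,14)=7315 f(22,16)=1540 f(22,18)=231 f(22,20)=22 f(22,22)=1
t=23: f(23,-5)=326876 f(23,-3)=898909 f(23,-1)=1251131 f(23,1)=1318429 f(23,3)=1135211 f(23,5)=815419 f(23,7)=490061 f(23,9)=245134 f(23,11)=100946 f(23,13)=33649 f(23,15)=8855 f(23,17)=1771 f(23,19)=253 f(23,21)=23 f(23,23)=1
t=24: f(24,-4)=1225785 f(24,-2)=2150040 f(24,0)=2569560 f(24,2)=2453640 f(24,4)=1950630 f(24,6)=1305480 f(24,8)=735195 f(24,10)=346080 f(24,12)=134595 f(24,14)=42504 f(24,16)=10626 f(24,18)=2024 f(24,20)=276 f(24,22)=24 f(24,24)=1
t=25: f(25,-5)=1225785 f(25,-3)=3375825 f(25,-1)=4719600 f(25,1)=5023200 f(25,3)=4404270 f(25,5)=3256110 f(25,7)=2040675 f(25,9)=1081275 f(25,11)=480675 f(25,13)=177099 f(25,15)=53130 f(25,17)=12650 f(25,19)=2300 f(25,21)=300 f(25,23)=25 f(25,25)=1
t=26: f(26,-4)=4601610 f(26,-2)=8095425 f(26,0)=9742800 f(26,2)=9427470 f(26,4)=7660380 f(26,6)=5296785 f(26,8)=3121950 f(26,10)=1561950 f(26,12)=657774 f(26,14)=230229 f(26,16)=65780 f(26,18)=14950 f(26,20)=2600 f(26,22)=325 f(26,24)=26 f(26,26)=1
Σ_s f(26,s) = 50480055
P = 50480055/67108864 = 50480055/67108864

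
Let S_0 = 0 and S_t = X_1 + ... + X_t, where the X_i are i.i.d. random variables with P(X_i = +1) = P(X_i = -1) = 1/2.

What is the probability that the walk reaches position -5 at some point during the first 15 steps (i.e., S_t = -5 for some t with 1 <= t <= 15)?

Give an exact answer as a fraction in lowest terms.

Count via complement. Let g(t,s) = #length-t paths at position s with S_1..S_t all ≠ -5.
g(t,s) = g(t-1,s-1) + g(t-1,s+1) for s ≠ -5; g(t,-5) = 0.
t=0: g(0,0)=1
t=1: g(1,-1)=1 g(1,1)=1
t=2: g(2,-2)=1 g(2,0)=2 g(2,2)=1
t=3: g(3,-3)=1 g(3,-1)=3 g(3,1)=3 g(3,3)=1
t=4: g(4,-4)=1 g(4,-2)=4 g(4,0)=6 g(4,2)=4 g(4,4)=1
t=5: g(5,-3)=5 g(5,-1)=10 g(5,1)=10 g(5,3)=5 g(5,5)=1
t=6: g(6,-4)=5 g(6,-2)=15 g(6,0)=20 g(6,2)=15 g(6,4)=6 g(6,6)=1
t=7: g(7,-3)=20 g(7,-1)=35 g(7,1)=35 g(7,3)=21 g(7,5)=7 g(7,7)=1
t=8: g(8,-4)=20 g(8,-2)=55 g(8,0)=70 g(8,2)=56 g(8,4)=28 g(8,6)=8 g(8,8)=1
t=9: g(9,-3)=75 g(9,-1)=125 g(9,1)=126 g(9,3)=84 g(9,5)=36 g(9,7)=9 g(9,9)=1
t=10: g(10,-4)=75 g(10,-2)=200 g(10,0)=251 g(10,2)=210 g(10,4)=120 g(10,6)=45 g(10,8)=10 g(10,10)=1
t=11: g(11,-3)=275 g(11,-1)=451 g(11,1)=461 g(11,3)=330 g(11,5)=165 g(11,7)=55 g(11,9)=11 g(11,11)=1
t=12: g(12,-4)=275 g(12,-2)=726 g(12,0)=912 g(12,2)=791 g(12,4)=495 g(12,6)=220 g(12,8)=66 g(12,10)=12 g(12,12)=1
t=13: g(13,-3)=1001 g(13,-1)=1638 g(13,1)=1703 g(13,3)=1286 g(13,5)=715 g(13,7)=286 g(13,9)=78 g(13,11)=13 g(13,13)=1
t=14: g(14,-4)=1001 g(14,-2)=2639 g(14,0)=3341 g(14,2)=2989 g(14,4)=2001 g(14,6)=1001 g(14,8)=364 g(14,10)=91 g(14,12)=14 g(14,14)=1
t=15: g(15,-3)=3640 g(15,-1)=5980 g(15,1)=6330 g(15,3)=4990 g(15,5)=3002 g(15,7)=1365 g(15,9)=455 g(15,11)=105 g(15,13)=15 g(15,15)=1
Paths never hitting -5: Σ_s g(15,s) = 25883
Paths hitting -5: 2^15 - 25883 = 6885
P = 6885/32768 = 6885/32768

Answer: 6885/32768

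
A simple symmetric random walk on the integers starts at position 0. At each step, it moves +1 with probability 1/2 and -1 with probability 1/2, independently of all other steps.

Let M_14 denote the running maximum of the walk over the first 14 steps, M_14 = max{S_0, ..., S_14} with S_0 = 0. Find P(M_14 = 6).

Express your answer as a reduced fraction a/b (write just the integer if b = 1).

Answer: 1001/16384

Derivation:
Let M_14 = max(S_0,...,S_14). Use the reflection principle: for j ≥ 1, #{paths with M_14 ≥ j} = #{S_14 ≥ j} + #{S_14 ≥ j+1}.
By reflection, #{M_14 ≥ 6} = #{S_14 ≥ 6} + #{S_14 ≥ 7} = 1471 + 470 = 1941.
#{M_14 ≥ 7} = #{S_14 ≥ 7} + #{S_14 ≥ 8} = 470 + 470 = 940.
#{M_14 = 6} = 1941 - 940 = 1001.
P(M_14 = 6) = 1001/16384 = 1001/16384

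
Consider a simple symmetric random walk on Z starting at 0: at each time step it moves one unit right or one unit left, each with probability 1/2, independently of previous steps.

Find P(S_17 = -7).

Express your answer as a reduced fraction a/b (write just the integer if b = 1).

Answer: 1547/32768

Derivation:
To reach position -7 after 17 steps: need 5 steps of +1 and 12 of -1.
Favorable paths: C(17,5) = 6188
Total paths: 2^17 = 131072
P = 6188/131072 = 1547/32768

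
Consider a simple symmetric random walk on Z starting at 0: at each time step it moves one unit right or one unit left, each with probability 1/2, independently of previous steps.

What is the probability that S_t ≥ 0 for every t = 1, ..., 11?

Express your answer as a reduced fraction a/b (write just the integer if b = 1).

Let f(t,s) = #length-t paths at position s with S_1..S_t all ≥ 0.
f(t,s) = f(t-1,s-1) + f(t-1,s+1) for s ≥ 0; f(t,s) = 0 for s < 0.
t=0: f(0,0)=1
t=1: f(1,1)=1
t=2: f(2,0)=1 f(2,2)=1
t=3: f(3,1)=2 f(3,3)=1
t=4: f(4,0)=2 f(4,2)=3 f(4,4)=1
t=5: f(5,1)=5 f(5,3)=4 f(5,5)=1
t=6: f(6,0)=5 f(6,2)=9 f(6,4)=5 f(6,6)=1
t=7: f(7,1)=14 f(7,3)=14 f(7,5)=6 f(7,7)=1
t=8: f(8,0)=14 f(8,2)=28 f(8,4)=20 f(8,6)=7 f(8,8)=1
t=9: f(9,1)=42 f(9,3)=48 f(9,5)=27 f(9,7)=8 f(9,9)=1
t=10: f(10,0)=42 f(10,2)=90 f(10,4)=75 f(10,6)=35 f(10,8)=9 f(10,10)=1
t=11: f(11,1)=132 f(11,3)=165 f(11,5)=110 f(11,7)=44 f(11,9)=10 f(11,11)=1
Σ_s f(11,s) = 462
P = 462/2048 = 231/1024

Answer: 231/1024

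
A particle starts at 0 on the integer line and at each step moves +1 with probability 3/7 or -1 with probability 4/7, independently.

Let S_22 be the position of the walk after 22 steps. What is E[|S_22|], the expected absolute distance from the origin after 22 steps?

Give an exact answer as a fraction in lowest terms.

Answer: 17608021565686299814/3909821048582988049

Derivation:
S_22 takes values m ≡ 0 (mod 2) with |m| ≤ 22; P(S_22=m) = C(22,(22+m)/2) · (3/7)^((22+m)/2) · (4/7)^((22-m)/2).
Distribution: P(S=-22)=17592186044416/3909821048582988049, P(S=-20)=290271069732864/3909821048582988049, P(S=-18)=326554953449472/558545864083284007, P(S=-16)=1632774767247360/558545864083284007, P(S=-14)=5816760108318720/558545864083284007, P(S=-12)=15705252292460544/558545864083284007, P(S=-10)=33373661121478656/558545864083284007, P(S=-8)=400483933457743872/3909821048582988049, P(S=-6)=563180531424952320/3909821048582988049, P(S=-4)=93863421904158720/558545864083284007, P(S=-2)=91516836356554752/558545864083284007, P(S=0)=74877411564453888/558545864083284007, P(S=2)=51478220450562048/558545864083284007, P(S=4)=29698973336862720/558545864083284007, P(S=6)=100234035011911680/3909821048582988049, P(S=8)=40093614004764672/3909821048582988049, P(S=10)=1879388156473344/558545864083284007, P(S=12)=497485100242944/558545864083284007, P(S=14)=103642729217280/558545864083284007, P(S=16)=16364641455360/558545864083284007, P(S=18)=1841022163728/558545864083284007, P(S=20)=920511081864/3909821048582988049, P(S=22)=31381059609/3909821048582988049
E[|S_22|] = Σ_m |m|·P(S_22=m) = 17608021565686299814/3909821048582988049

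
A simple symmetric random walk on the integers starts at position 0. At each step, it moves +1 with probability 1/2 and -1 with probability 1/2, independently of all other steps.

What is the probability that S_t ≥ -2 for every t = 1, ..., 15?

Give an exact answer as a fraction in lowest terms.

Answer: 17875/32768

Derivation:
Let f(t,s) = #length-t paths at position s with S_1..S_t all ≥ -2.
f(t,s) = f(t-1,s-1) + f(t-1,s+1) for s ≥ -2; f(t,s) = 0 for s < -2.
t=0: f(0,0)=1
t=1: f(1,-1)=1 f(1,1)=1
t=2: f(2,-2)=1 f(2,0)=2 f(2,2)=1
t=3: f(3,-1)=3 f(3,1)=3 f(3,3)=1
t=4: f(4,-2)=3 f(4,0)=6 f(4,2)=4 f(4,4)=1
t=5: f(5,-1)=9 f(5,1)=10 f(5,3)=5 f(5,5)=1
t=6: f(6,-2)=9 f(6,0)=19 f(6,2)=15 f(6,4)=6 f(6,6)=1
t=7: f(7,-1)=28 f(7,1)=34 f(7,3)=21 f(7,5)=7 f(7,7)=1
t=8: f(8,-2)=28 f(8,0)=62 f(8,2)=55 f(8,4)=28 f(8,6)=8 f(8,8)=1
t=9: f(9,-1)=90 f(9,1)=117 f(9,3)=83 f(9,5)=36 f(9,7)=9 f(9,9)=1
t=10: f(10,-2)=90 f(10,0)=207 f(10,2)=200 f(10,4)=119 f(10,6)=45 f(10,8)=10 f(10,10)=1
t=11: f(11,-1)=297 f(11,1)=407 f(11,3)=319 f(11,5)=164 f(11,7)=55 f(11,9)=11 f(11,11)=1
t=12: f(12,-2)=297 f(12,0)=704 f(12,2)=726 f(12,4)=483 f(12,6)=219 f(12,8)=66 f(12,10)=12 f(12,12)=1
t=13: f(13,-1)=1001 f(13,1)=1430 f(13,3)=1209 f(13,5)=702 f(13,7)=285 f(13,9)=78 f(13,11)=13 f(13,13)=1
t=14: f(14,-2)=1001 f(14,0)=2431 f(14,2)=2639 f(14,4)=1911 f(14,6)=987 f(14,8)=363 f(14,10)=91 f(14,12)=14 f(14,14)=1
t=15: f(15,-1)=3432 f(15,1)=5070 f(15,3)=4550 f(15,5)=2898 f(15,7)=1350 f(15,9)=454 f(15,11)=105 f(15,13)=15 f(15,15)=1
Σ_s f(15,s) = 17875
P = 17875/32768 = 17875/32768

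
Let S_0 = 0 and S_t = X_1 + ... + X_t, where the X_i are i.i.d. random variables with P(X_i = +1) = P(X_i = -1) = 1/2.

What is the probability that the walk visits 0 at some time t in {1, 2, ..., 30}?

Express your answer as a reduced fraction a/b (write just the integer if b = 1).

Answer: 57414019/67108864

Derivation:
Count via complement. Let g(t,s) = #length-t paths at position s with S_1..S_t all ≠ 0.
g(t,s) = g(t-1,s-1) + g(t-1,s+1) for s ≠ 0; g(t,0) = 0.
t=0: g(0,0)=1
t=1: g(1,-1)=1 g(1,1)=1
t=2: g(2,-2)=1 g(2,2)=1
t=3: g(3,-3)=1 g(3,-1)=1 g(3,1)=1 g(3,3)=1
t=4: g(4,-4)=1 g(4,-2)=2 g(4,2)=2 g(4,4)=1
t=5: g(5,-5)=1 g(5,-3)=3 g(5,-1)=2 g(5,1)=2 g(5,3)=3 g(5,5)=1
t=6: g(6,-6)=1 g(6,-4)=4 g(6,-2)=5 g(6,2)=5 g(6,4)=4 g(6,6)=1
t=7: g(7,-7)=1 g(7,-5)=5 g(7,-3)=9 g(7,-1)=5 g(7,1)=5 g(7,3)=9 g(7,5)=5 g(7,7)=1
t=8: g(8,-8)=1 g(8,-6)=6 g(8,-4)=14 g(8,-2)=14 g(8,2)=14 g(8,4)=14 g(8,6)=6 g(8,8)=1
t=9: g(9,-9)=1 g(9,-7)=7 g(9,-5)=20 g(9,-3)=28 g(9,-1)=14 g(9,1)=14 g(9,3)=28 g(9,5)=20 g(9,7)=7 g(9,9)=1
t=10: g(10,-10)=1 g(10,-8)=8 g(10,-6)=27 g(10,-4)=48 g(10,-2)=42 g(10,2)=42 g(10,4)=48 g(10,6)=27 g(10,8)=8 g(10,10)=1
t=11: g(11,-11)=1 g(11,-9)=9 g(11,-7)=35 g(11,-5)=75 g(11,-3)=90 g(11,-1)=42 g(11,1)=42 g(11,3)=90 g(11,5)=75 g(11,7)=35 g(11,9)=9 g(11,11)=1
t=12: g(12,-12)=1 g(12,-10)=10 g(12,-8)=44 g(12,-6)=110 g(12,-4)=165 g(12,-2)=132 g(12,2)=132 g(12,4)=165 g(12,6)=110 g(12,8)=44 g(12,10)=10 g(12,12)=1
t=13: g(13,-13)=1 g(13,-11)=11 g(13,-9)=54 g(13,-7)=154 g(13,-5)=275 g(13,-3)=297 g(13,-1)=132 g(13,1)=132 g(13,3)=297 g(13,5)=275 g(13,7)=154 g(13,9)=54 g(13,11)=11 g(13,13)=1
t=14: g(14,-14)=1 g(14,-12)=12 g(14,-10)=65 g(14,-8)=208 g(14,-6)=429 g(14,-4)=572 g(14,-2)=429 g(14,2)=429 g(14,4)=572 g(14,6)=429 g(14,8)=208 g(14,10)=65 g(14,12)=12 g(14,14)=1
t=15: g(15,-15)=1 g(15,-13)=13 g(15,-11)=77 g(15,-9)=273 g(15,-7)=637 g(15,-5)=1001 g(15,-3)=1001 g(15,-1)=429 g(15,1)=429 g(15,3)=1001 g(15,5)=1001 g(15,7)=637 g(15,9)=273 g(15,11)=77 g(15,13)=13 g(15,15)=1
t=16: g(16,-16)=1 g(16,-14)=14 g(16,-12)=90 g(16,-10)=350 g(16,-8)=910 g(16,-6)=1638 g(16,-4)=2002 g(16,-2)=1430 g(16,2)=1430 g(16,4)=2002 g(16,6)=1638 g(16,8)=910 g(16,10)=350 g(16,12)=90 g(16,14)=14 g(16,16)=1
t=17: g(17,-17)=1 g(17,-15)=15 g(17,-13)=104 g(17,-11)=440 g(17,-9)=1260 g(17,-7)=2548 g(17,-5)=3640 g(17,-3)=3432 g(17,-1)=1430 g(17,1)=1430 g(17,3)=3432 g(17,5)=3640 g(17,7)=2548 g(17,9)=1260 g(17,11)=440 g(17,13)=104 g(17,15)=15 g(17,17)=1
t=18: g(18,-18)=1 g(18,-16)=16 g(18,-14)=119 g(18,-12)=544 g(18,-10)=1700 g(18,-8)=3808 g(18,-6)=6188 g(18,-4)=7072 g(18,-2)=4862 g(18,2)=4862 g(18,4)=7072 g(18,6)=6188 g(18,8)=3808 g(18,10)=1700 g(18,12)=544 g(18,14)=119 g(18,16)=16 g(18,18)=1
t=19: g(19,-19)=1 g(19,-17)=17 g(19,-15)=135 g(19,-13)=663 g(19,-11)=2244 g(19,-9)=5508 g(19,-7)=9996 g(19,-5)=13260 g(19,-3)=11934 g(19,-1)=4862 g(19,1)=4862 g(19,3)=11934 g(19,5)=13260 g(19,7)=9996 g(19,9)=5508 g(19,11)=2244 g(19,13)=663 g(19,15)=135 g(19,17)=17 g(19,19)=1
t=20: g(20,-20)=1 g(20,-18)=18 g(20,-16)=152 g(20,-14)=798 g(20,-12)=2907 g(20,-10)=7752 g(20,-8)=15504 g(20,-6)=23256 g(20,-4)=25194 g(20,-2)=16796 g(20,2)=16796 g(20,4)=25194 g(20,6)=23256 g(20,8)=15504 g(20,10)=7752 g(20,12)=2907 g(20,14)=798 g(20,16)=152 g(20,18)=18 g(20,20)=1
t=21: g(21,-21)=1 g(21,-19)=19 g(21,-17)=170 g(21,-15)=950 g(21,-13)=3705 g(21,-11)=10659 g(21,-9)=23256 g(21,-7)=38760 g(21,-5)=48450 g(21,-3)=41990 g(21,-1)=16796 g(21,1)=16796 g(21,3)=41990 g(21,5)=48450 g(21,7)=38760 g(21,9)=23256 g(21,11)=10659 g(21,13)=3705 g(21,15)=950 g(21,17)=170 g(21,19)=19 g(21,21)=1
t=22: g(22,-22)=1 g(22,-20)=20 g(22,-18)=189 g(22,-16)=1120 g(22,-14)=4655 g(22,-12)=14364 g(22,-10)=33915 g(22,-8)=62016 g(22,-6)=87210 g(22,-4)=90440 g(22,-2)=58786 g(22,2)=58786 g(22,4)=90440 g(22,6)=87210 g(22,8)=62016 g(22,10)=33915 g(22,12)=14364 g(22,14)=4655 g(22,16)=1120 g(22,18)=189 g(22,20)=20 g(22,22)=1
t=23: g(23,-23)=1 g(23,-21)=21 g(23,-19)=209 g(23,-17)=1309 g(23,-15)=5775 g(23,-13)=19019 g(23,-11)=48279 g(23,-9)=95931 g(23,-7)=149226 g(23,-5)=177650 g(23,-3)=149226 g(23,-1)=58786 g(23,1)=58786 g(23,3)=149226 g(23,5)=177650 g(23,7)=149226 g(23,9)=95931 g(23,11)=48279 g(23,13)=19019 g(23,15)=5775 g(23,17)=1309 g(23,19)=209 g(23,21)=21 g(23,23)=1
t=24: g(24,-24)=1 g(24,-22)=22 g(24,-20)=230 g(24,-18)=1518 g(24,-16)=7084 g(24,-14)=24794 g(24,-12)=67298 g(24,-10)=144210 g(24,-8)=245157 g(24,-6)=326876 g(24,-4)=326876 g(24,-2)=208012 g(24,2)=208012 g(24,4)=326876 g(24,6)=326876 g(24,8)=245157 g(24,10)=144210 g(24,12)=67298 g(24,14)=24794 g(24,16)=7084 g(24,18)=1518 g(24,20)=230 g(24,22)=22 g(24,24)=1
t=25: g(25,-25)=1 g(25,-23)=23 g(25,-21)=252 g(25,-19)=1748 g(25,-17)=8602 g(25,-15)=31878 g(25,-13)=92092 g(25,-11)=211508 g(25,-9)=389367 g(25,-7)=572033 g(25,-5)=653752 g(25,-3)=534888 g(25,-1)=208012 g(25,1)=208012 g(25,3)=534888 g(25,5)=653752 g(25,7)=572033 g(25,9)=389367 g(25,11)=211508 g(25,13)=92092 g(25,15)=31878 g(25,17)=8602 g(25,19)=1748 g(25,21)=252 g(25,23)=23 g(25,25)=1
t=26: g(26,-26)=1 g(26,-24)=24 g(26,-22)=275 g(26,-20)=2000 g(26,-18)=10350 g(26,-16)=40480 g(26,-14)=123970 g(26,-12)=303600 g(26,-10)=600875 g(26,-8)=961400 g(26,-6)=1225785 g(26,-4)=1188640 g(26,-2)=742900 g(26,2)=742900 g(26,4)=1188640 g(26,6)=1225785 g(26,8)=961400 g(26,10)=600875 g(26,12)=303600 g(26,14)=123970 g(26,16)=40480 g(26,18)=10350 g(26,20)=2000 g(26,22)=275 g(26,24)=24 g(26,26)=1
t=27: g(27,-27)=1 g(27,-25)=25 g(27,-23)=299 g(27,-21)=2275 g(27,-19)=12350 g(27,-17)=50830 g(27,-15)=164450 g(27,-13)=427570 g(27,-11)=904475 g(27,-9)=1562275 g(27,-7)=2187185 g(27,-5)=2414425 g(27,-3)=1931540 g(27,-1)=742900 g(27,1)=742900 g(27,3)=1931540 g(27,5)=2414425 g(27,7)=2187185 g(27,9)=1562275 g(27,11)=904475 g(27,13)=427570 g(27,15)=164450 g(27,17)=50830 g(27,19)=12350 g(27,21)=2275 g(27,23)=299 g(27,25)=25 g(27,27)=1
t=28: g(28,-28)=1 g(28,-26)=26 g(28,-24)=324 g(28,-22)=2574 g(28,-20)=14625 g(28,-18)=63180 g(28,-16)=215280 g(28,-14)=592020 g(28,-12)=1332045 g(28,-10)=2466750 g(28,-8)=3749460 g(28,-6)=4601610 g(28,-4)=4345965 g(28,-2)=2674440 g(28,2)=2674440 g(28,4)=4345965 g(28,6)=4601610 g(28,8)=3749460 g(28,10)=2466750 g(28,12)=1332045 g(28,14)=592020 g(28,16)=215280 g(28,18)=63180 g(28,20)=14625 g(28,22)=2574 g(28,24)=324 g(28,26)=26 g(28,28)=1
t=29: g(29,-29)=1 g(29,-27)=27 g(29,-25)=350 g(29,-23)=2898 g(29,-21)=17199 g(29,-19)=77805 g(29,-17)=278460 g(29,-15)=807300 g(29,-13)=1924065 g(29,-11)=3798795 g(29,-9)=6216210 g(29,-7)=8351070 g(29,-5)=8947575 g(29,-3)=7020405 g(29,-1)=2674440 g(29,1)=2674440 g(29,3)=7020405 g(29,5)=8947575 g(29,7)=8351070 g(29,9)=6216210 g(29,11)=3798795 g(29,13)=1924065 g(29,15)=807300 g(29,17)=278460 g(29,19)=77805 g(29,21)=17199 g(29,23)=2898 g(29,25)=350 g(29,27)=27 g(29,29)=1
t=30: g(30,-30)=1 g(30,-28)=28 g(30,-26)=377 g(30,-24)=3248 g(30,-22)=20097 g(30,-20)=95004 g(30,-18)=356265 g(30,-16)=1085760 g(30,-14)=2731365 g(30,-12)=5722860 g(30,-10)=10015005 g(30,-8)=14567280 g(30,-6)=17298645 g(30,-4)=15967980 g(30,-2)=9694845 g(30,2)=9694845 g(30,4)=15967980 g(30,6)=17298645 g(30,8)=14567280 g(30,10)=10015005 g(30,12)=5722860 g(30,14)=2731365 g(30,16)=1085760 g(30,18)=356265 g(30,20)=95004 g(30,22)=20097 g(30,24)=3248 g(30,26)=377 g(30,28)=28 g(30,30)=1
Paths never hitting 0: Σ_s g(30,s) = 155117520
Paths hitting 0: 2^30 - 155117520 = 918624304
P = 918624304/1073741824 = 57414019/67108864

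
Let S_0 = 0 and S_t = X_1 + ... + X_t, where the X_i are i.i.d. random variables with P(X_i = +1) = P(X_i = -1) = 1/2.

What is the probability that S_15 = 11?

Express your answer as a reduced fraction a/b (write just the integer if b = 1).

To reach position 11 after 15 steps: need 13 steps of +1 and 2 of -1.
Favorable paths: C(15,13) = 105
Total paths: 2^15 = 32768
P = 105/32768 = 105/32768

Answer: 105/32768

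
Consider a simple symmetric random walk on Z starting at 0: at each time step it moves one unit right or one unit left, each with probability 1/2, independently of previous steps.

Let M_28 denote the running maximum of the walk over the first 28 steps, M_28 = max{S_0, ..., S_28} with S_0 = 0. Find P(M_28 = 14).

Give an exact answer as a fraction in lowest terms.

Let M_28 = max(S_0,...,S_28). Use the reflection principle: for j ≥ 1, #{paths with M_28 ≥ j} = #{S_28 ≥ j} + #{S_28 ≥ j+1}.
By reflection, #{M_28 ≥ 14} = #{S_28 ≥ 14} + #{S_28 ≥ 15} = 1683218 + 499178 = 2182396.
#{M_28 ≥ 15} = #{S_28 ≥ 15} + #{S_28 ≥ 16} = 499178 + 499178 = 998356.
#{M_28 = 14} = 2182396 - 998356 = 1184040.
P(M_28 = 14) = 1184040/268435456 = 148005/33554432

Answer: 148005/33554432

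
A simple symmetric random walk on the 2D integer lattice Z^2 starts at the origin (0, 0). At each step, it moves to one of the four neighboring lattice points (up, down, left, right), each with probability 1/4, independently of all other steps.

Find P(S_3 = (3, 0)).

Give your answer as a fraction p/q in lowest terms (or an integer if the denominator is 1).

Answer: 1/64

Derivation:
Let h be the number of horizontal steps (so 3-h are vertical). To end at (3,0) need (h+3)/2 right-steps and ((3-h)+0)/2 up-steps.
Sum over h with 3 ≤ h ≤ 3, h ≡ 1 (mod 2), 3-h ≡ 0 (mod 2):
h=3: C(3,3)·C(3,3)·C(0,0) = 1·1·1 = 1
Total favorable: 1
Total paths: 4^3 = 64
P = 1/64 = 1/64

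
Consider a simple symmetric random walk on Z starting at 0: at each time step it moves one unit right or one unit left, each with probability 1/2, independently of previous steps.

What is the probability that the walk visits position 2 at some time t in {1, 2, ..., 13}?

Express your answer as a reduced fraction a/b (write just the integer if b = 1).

Count via complement. Let g(t,s) = #length-t paths at position s with S_1..S_t all ≠ 2.
g(t,s) = g(t-1,s-1) + g(t-1,s+1) for s ≠ 2; g(t,2) = 0.
t=0: g(0,0)=1
t=1: g(1,-1)=1 g(1,1)=1
t=2: g(2,-2)=1 g(2,0)=2
t=3: g(3,-3)=1 g(3,-1)=3 g(3,1)=2
t=4: g(4,-4)=1 g(4,-2)=4 g(4,0)=5
t=5: g(5,-5)=1 g(5,-3)=5 g(5,-1)=9 g(5,1)=5
t=6: g(6,-6)=1 g(6,-4)=6 g(6,-2)=14 g(6,0)=14
t=7: g(7,-7)=1 g(7,-5)=7 g(7,-3)=20 g(7,-1)=28 g(7,1)=14
t=8: g(8,-8)=1 g(8,-6)=8 g(8,-4)=27 g(8,-2)=48 g(8,0)=42
t=9: g(9,-9)=1 g(9,-7)=9 g(9,-5)=35 g(9,-3)=75 g(9,-1)=90 g(9,1)=42
t=10: g(10,-10)=1 g(10,-8)=10 g(10,-6)=44 g(10,-4)=110 g(10,-2)=165 g(10,0)=132
t=11: g(11,-11)=1 g(11,-9)=11 g(11,-7)=54 g(11,-5)=154 g(11,-3)=275 g(11,-1)=297 g(11,1)=132
t=12: g(12,-12)=1 g(12,-10)=12 g(12,-8)=65 g(12,-6)=208 g(12,-4)=429 g(12,-2)=572 g(12,0)=429
t=13: g(13,-13)=1 g(13,-11)=13 g(13,-9)=77 g(13,-7)=273 g(13,-5)=637 g(13,-3)=1001 g(13,-1)=1001 g(13,1)=429
Paths never hitting 2: Σ_s g(13,s) = 3432
Paths hitting 2: 2^13 - 3432 = 4760
P = 4760/8192 = 595/1024

Answer: 595/1024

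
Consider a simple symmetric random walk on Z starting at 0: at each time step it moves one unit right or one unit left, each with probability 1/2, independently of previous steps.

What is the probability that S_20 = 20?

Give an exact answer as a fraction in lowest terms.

To reach position 20 after 20 steps: need 20 steps of +1 and 0 of -1.
Favorable paths: C(20,20) = 1
Total paths: 2^20 = 1048576
P = 1/1048576 = 1/1048576

Answer: 1/1048576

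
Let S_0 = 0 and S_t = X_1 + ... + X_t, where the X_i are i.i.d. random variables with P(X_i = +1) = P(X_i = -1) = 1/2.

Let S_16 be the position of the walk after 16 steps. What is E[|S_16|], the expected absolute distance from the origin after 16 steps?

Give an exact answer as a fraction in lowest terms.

S_16 takes values m ≡ 0 (mod 2) with |m| ≤ 16; P(S_16=m) = C(16,(16+m)/2)/2^16.
Total paths: 2^16 = 65536
Distribution: P(S=-16)=1/65536, P(S=-14)=16/65536, P(S=-12)=120/65536, P(S=-10)=560/65536, P(S=-8)=1820/65536, P(S=-6)=4368/65536, P(S=-4)=8008/65536, P(S=-2)=11440/65536, P(S=0)=12870/65536, P(S=2)=11440/65536, P(S=4)=8008/65536, P(S=6)=4368/65536, P(S=8)=1820/65536, P(S=10)=560/65536, P(S=12)=120/65536, P(S=14)=16/65536, P(S=16)=1/65536
E[|S_16|] = Σ_m |m|·P(S_16=m) = 205920/65536 = 6435/2048

Answer: 6435/2048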